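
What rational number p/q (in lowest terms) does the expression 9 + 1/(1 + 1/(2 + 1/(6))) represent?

184/19

Start with 6.
2 + 1/(6/1) = 2 + 1/6 = 13/6
1 + 1/(13/6) = 1 + 6/13 = 19/13
9 + 1/(19/13) = 9 + 13/19 = 184/19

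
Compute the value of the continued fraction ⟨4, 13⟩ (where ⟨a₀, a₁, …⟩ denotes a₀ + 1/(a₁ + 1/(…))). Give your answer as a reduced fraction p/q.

Start with 13.
4 + 1/(13/1) = 4 + 1/13 = 53/13

53/13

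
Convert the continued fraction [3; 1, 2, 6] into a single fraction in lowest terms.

70/19

Start with 6.
2 + 1/(6/1) = 2 + 1/6 = 13/6
1 + 1/(13/6) = 1 + 6/13 = 19/13
3 + 1/(19/13) = 3 + 13/19 = 70/19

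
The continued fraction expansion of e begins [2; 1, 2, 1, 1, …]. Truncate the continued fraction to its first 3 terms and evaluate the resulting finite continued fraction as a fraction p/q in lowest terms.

8/3

Compute successive convergents:
a_0 = 2: 2/1
a_1 = 1: 3/1
a_2 = 2: 8/3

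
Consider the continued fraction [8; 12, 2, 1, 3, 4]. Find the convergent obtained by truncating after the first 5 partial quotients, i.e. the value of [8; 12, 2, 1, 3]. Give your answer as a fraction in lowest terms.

1099/136

Start with 3.
1 + 1/(3/1) = 1 + 1/3 = 4/3
2 + 1/(4/3) = 2 + 3/4 = 11/4
12 + 1/(11/4) = 12 + 4/11 = 136/11
8 + 1/(136/11) = 8 + 11/136 = 1099/136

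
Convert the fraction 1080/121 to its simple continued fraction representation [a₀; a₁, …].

1080 ÷ 121 → quotient 8, remainder 112
121 ÷ 112 → quotient 1, remainder 9
112 ÷ 9 → quotient 12, remainder 4
9 ÷ 4 → quotient 2, remainder 1
4 ÷ 1 → quotient 4, remainder 0

[8; 1, 12, 2, 4]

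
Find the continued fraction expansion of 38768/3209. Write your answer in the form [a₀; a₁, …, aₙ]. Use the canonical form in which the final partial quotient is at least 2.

[12; 12, 2, 1, 11, 1, 2, 2]

38768 ÷ 3209 → quotient 12, remainder 260
3209 ÷ 260 → quotient 12, remainder 89
260 ÷ 89 → quotient 2, remainder 82
89 ÷ 82 → quotient 1, remainder 7
82 ÷ 7 → quotient 11, remainder 5
7 ÷ 5 → quotient 1, remainder 2
5 ÷ 2 → quotient 2, remainder 1
2 ÷ 1 → quotient 2, remainder 0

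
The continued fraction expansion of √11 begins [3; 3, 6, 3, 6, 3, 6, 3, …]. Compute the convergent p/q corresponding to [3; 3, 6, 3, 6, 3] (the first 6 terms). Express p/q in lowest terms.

Build up convergents one term at a time:
a_0 = 3: 3/1
a_1 = 3: 10/3
a_2 = 6: 63/19
a_3 = 3: 199/60
a_4 = 6: 1257/379
a_5 = 3: 3970/1197

3970/1197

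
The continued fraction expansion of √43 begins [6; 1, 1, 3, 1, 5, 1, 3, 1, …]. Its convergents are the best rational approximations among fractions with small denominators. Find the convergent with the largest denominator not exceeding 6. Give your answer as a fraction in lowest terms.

a_0 = 6: 6/1  (≤ bound)
a_1 = 1: 7/1  (≤ bound)
a_2 = 1: 13/2  (≤ bound)
a_3 = 3: 46/7  (> 6, stop)

13/2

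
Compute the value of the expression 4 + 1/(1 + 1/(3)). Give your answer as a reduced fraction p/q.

19/4

Start with 3.
1 + 1/(3/1) = 1 + 1/3 = 4/3
4 + 1/(4/3) = 4 + 3/4 = 19/4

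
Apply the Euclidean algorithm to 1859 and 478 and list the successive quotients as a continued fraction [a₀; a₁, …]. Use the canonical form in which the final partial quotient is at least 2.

[3; 1, 8, 53]

⌊1859/478⌋ = 3, remainder 425
⌊478/425⌋ = 1, remainder 53
⌊425/53⌋ = 8, remainder 1
⌊53/1⌋ = 53, remainder 0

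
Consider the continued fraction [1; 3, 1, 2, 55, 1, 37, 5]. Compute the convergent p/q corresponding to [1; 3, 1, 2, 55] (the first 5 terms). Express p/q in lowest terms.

775/609

Start with 55.
2 + 1/(55/1) = 2 + 1/55 = 111/55
1 + 1/(111/55) = 1 + 55/111 = 166/111
3 + 1/(166/111) = 3 + 111/166 = 609/166
1 + 1/(609/166) = 1 + 166/609 = 775/609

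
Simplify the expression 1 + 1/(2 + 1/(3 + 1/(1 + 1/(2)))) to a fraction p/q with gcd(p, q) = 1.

36/25

Work from the innermost term outward:
Start with 2.
1 + 1/(2/1) = 1 + 1/2 = 3/2
3 + 1/(3/2) = 3 + 2/3 = 11/3
2 + 1/(11/3) = 2 + 3/11 = 25/11
1 + 1/(25/11) = 1 + 11/25 = 36/25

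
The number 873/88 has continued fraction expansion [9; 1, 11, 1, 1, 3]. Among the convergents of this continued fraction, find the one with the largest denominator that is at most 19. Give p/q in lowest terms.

129/13

a_0 = 9: 9/1  (≤ bound)
a_1 = 1: 10/1  (≤ bound)
a_2 = 11: 119/12  (≤ bound)
a_3 = 1: 129/13  (≤ bound)
a_4 = 1: 248/25  (> 19, stop)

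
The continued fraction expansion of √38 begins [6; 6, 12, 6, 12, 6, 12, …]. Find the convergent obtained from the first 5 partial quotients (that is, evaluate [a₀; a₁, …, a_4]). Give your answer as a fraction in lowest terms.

33294/5401

Use the convergent recurrence hₖ = aₖ·hₖ₋₁ + hₖ₋₂ (and likewise for the denominators kₖ):
a_0 = 6: 6/1
a_1 = 6: 37/6
a_2 = 12: 450/73
a_3 = 6: 2737/444
a_4 = 12: 33294/5401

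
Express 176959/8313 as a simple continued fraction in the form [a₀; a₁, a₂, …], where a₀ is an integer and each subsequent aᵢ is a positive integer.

⌊176959/8313⌋ = 21, remainder 2386
⌊8313/2386⌋ = 3, remainder 1155
⌊2386/1155⌋ = 2, remainder 76
⌊1155/76⌋ = 15, remainder 15
⌊76/15⌋ = 5, remainder 1
⌊15/1⌋ = 15, remainder 0

[21; 3, 2, 15, 5, 15]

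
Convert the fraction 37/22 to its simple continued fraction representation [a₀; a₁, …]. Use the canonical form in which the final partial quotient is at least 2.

[1; 1, 2, 7]

Repeatedly divide and take the remainder:
37 ÷ 22 → quotient 1, remainder 15
22 ÷ 15 → quotient 1, remainder 7
15 ÷ 7 → quotient 2, remainder 1
7 ÷ 1 → quotient 7, remainder 0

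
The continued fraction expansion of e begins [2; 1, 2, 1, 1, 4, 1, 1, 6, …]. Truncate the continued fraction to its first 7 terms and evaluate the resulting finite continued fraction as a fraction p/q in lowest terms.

106/39

Starting at the tail and folding back:
Start with 1.
4 + 1/(1/1) = 4 + 1/1 = 5/1
1 + 1/(5/1) = 1 + 1/5 = 6/5
1 + 1/(6/5) = 1 + 5/6 = 11/6
2 + 1/(11/6) = 2 + 6/11 = 28/11
1 + 1/(28/11) = 1 + 11/28 = 39/28
2 + 1/(39/28) = 2 + 28/39 = 106/39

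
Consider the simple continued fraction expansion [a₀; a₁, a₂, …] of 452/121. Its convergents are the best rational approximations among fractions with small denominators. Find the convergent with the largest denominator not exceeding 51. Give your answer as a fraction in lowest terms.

a_0 = 3: 3/1  (≤ bound)
a_1 = 1: 4/1  (≤ bound)
a_2 = 2: 11/3  (≤ bound)
a_3 = 1: 15/4  (≤ bound)
a_4 = 3: 56/15  (≤ bound)
a_5 = 1: 71/19  (≤ bound)
a_6 = 1: 127/34  (≤ bound)
a_7 = 3: 452/121  (> 51, stop)

127/34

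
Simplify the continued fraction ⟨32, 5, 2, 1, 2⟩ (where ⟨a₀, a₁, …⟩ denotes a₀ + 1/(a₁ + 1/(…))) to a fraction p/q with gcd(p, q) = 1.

1384/43

Start with 2.
1 + 1/(2/1) = 1 + 1/2 = 3/2
2 + 1/(3/2) = 2 + 2/3 = 8/3
5 + 1/(8/3) = 5 + 3/8 = 43/8
32 + 1/(43/8) = 32 + 8/43 = 1384/43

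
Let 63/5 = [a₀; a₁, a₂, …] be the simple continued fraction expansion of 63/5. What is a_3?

2

Run the Euclidean algorithm, recording each quotient:
⌊63/5⌋ = 12, remainder 3
⌊5/3⌋ = 1, remainder 2
⌊3/2⌋ = 1, remainder 1
⌊2/1⌋ = 2, remainder 0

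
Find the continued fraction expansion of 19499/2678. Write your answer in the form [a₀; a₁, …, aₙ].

19499 ÷ 2678 → quotient 7, remainder 753
2678 ÷ 753 → quotient 3, remainder 419
753 ÷ 419 → quotient 1, remainder 334
419 ÷ 334 → quotient 1, remainder 85
334 ÷ 85 → quotient 3, remainder 79
85 ÷ 79 → quotient 1, remainder 6
79 ÷ 6 → quotient 13, remainder 1
6 ÷ 1 → quotient 6, remainder 0

[7; 3, 1, 1, 3, 1, 13, 6]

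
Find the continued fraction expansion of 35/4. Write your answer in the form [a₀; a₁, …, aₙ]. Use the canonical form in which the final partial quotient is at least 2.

[8; 1, 3]

Repeatedly divide and take the remainder:
⌊35/4⌋ = 8, remainder 3
⌊4/3⌋ = 1, remainder 1
⌊3/1⌋ = 3, remainder 0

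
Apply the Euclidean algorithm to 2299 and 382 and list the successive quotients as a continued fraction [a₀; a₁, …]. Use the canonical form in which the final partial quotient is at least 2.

Apply division with remainder until the remainder is 0:
⌊2299/382⌋ = 6, remainder 7
⌊382/7⌋ = 54, remainder 4
⌊7/4⌋ = 1, remainder 3
⌊4/3⌋ = 1, remainder 1
⌊3/1⌋ = 3, remainder 0

[6; 54, 1, 1, 3]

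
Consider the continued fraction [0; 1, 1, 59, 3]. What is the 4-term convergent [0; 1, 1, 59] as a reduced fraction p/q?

60/119

Start with 59.
1 + 1/(59/1) = 1 + 1/59 = 60/59
1 + 1/(60/59) = 1 + 59/60 = 119/60
0 + 1/(119/60) = 0 + 60/119 = 60/119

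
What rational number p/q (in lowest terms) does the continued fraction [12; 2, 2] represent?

62/5

Compute successive convergents:
a_0 = 12: 12/1
a_1 = 2: 25/2
a_2 = 2: 62/5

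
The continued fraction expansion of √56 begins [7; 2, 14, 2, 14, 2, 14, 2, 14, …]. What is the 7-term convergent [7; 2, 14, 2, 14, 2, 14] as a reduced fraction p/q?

194873/26041

Build up convergents one term at a time:
a_0 = 7: 7/1
a_1 = 2: 15/2
a_2 = 14: 217/29
a_3 = 2: 449/60
a_4 = 14: 6503/869
a_5 = 2: 13455/1798
a_6 = 14: 194873/26041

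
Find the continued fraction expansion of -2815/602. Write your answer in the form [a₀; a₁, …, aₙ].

Apply division with remainder until the remainder is 0:
⌊-2815/602⌋ = -5, remainder 195
⌊602/195⌋ = 3, remainder 17
⌊195/17⌋ = 11, remainder 8
⌊17/8⌋ = 2, remainder 1
⌊8/1⌋ = 8, remainder 0

[-5; 3, 11, 2, 8]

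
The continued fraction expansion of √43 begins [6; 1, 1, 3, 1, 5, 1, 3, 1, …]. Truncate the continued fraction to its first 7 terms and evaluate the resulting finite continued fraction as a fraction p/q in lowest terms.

400/61

Start with 1.
5 + 1/(1/1) = 5 + 1/1 = 6/1
1 + 1/(6/1) = 1 + 1/6 = 7/6
3 + 1/(7/6) = 3 + 6/7 = 27/7
1 + 1/(27/7) = 1 + 7/27 = 34/27
1 + 1/(34/27) = 1 + 27/34 = 61/34
6 + 1/(61/34) = 6 + 34/61 = 400/61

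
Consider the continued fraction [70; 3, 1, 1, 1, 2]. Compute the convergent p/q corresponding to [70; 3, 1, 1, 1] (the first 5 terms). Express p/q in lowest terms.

a_0 = 70: 70/1
a_1 = 3: 211/3
a_2 = 1: 281/4
a_3 = 1: 492/7
a_4 = 1: 773/11

773/11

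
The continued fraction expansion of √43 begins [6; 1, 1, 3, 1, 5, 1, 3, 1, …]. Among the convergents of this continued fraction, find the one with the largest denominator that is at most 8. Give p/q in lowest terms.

46/7

a_0 = 6: 6/1  (≤ bound)
a_1 = 1: 7/1  (≤ bound)
a_2 = 1: 13/2  (≤ bound)
a_3 = 3: 46/7  (≤ bound)
a_4 = 1: 59/9  (> 8, stop)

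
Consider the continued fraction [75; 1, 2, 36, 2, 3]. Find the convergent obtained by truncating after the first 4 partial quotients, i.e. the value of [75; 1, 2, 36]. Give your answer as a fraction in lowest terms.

8248/109

Collapse the nested fraction from the inside out:
Start with 36.
2 + 1/(36/1) = 2 + 1/36 = 73/36
1 + 1/(73/36) = 1 + 36/73 = 109/73
75 + 1/(109/73) = 75 + 73/109 = 8248/109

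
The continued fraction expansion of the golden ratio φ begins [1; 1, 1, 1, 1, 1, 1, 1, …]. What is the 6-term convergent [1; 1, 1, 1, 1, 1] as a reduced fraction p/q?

Use the convergent recurrence hₖ = aₖ·hₖ₋₁ + hₖ₋₂ (and likewise for the denominators kₖ):
a_0 = 1: 1/1
a_1 = 1: 2/1
a_2 = 1: 3/2
a_3 = 1: 5/3
a_4 = 1: 8/5
a_5 = 1: 13/8

13/8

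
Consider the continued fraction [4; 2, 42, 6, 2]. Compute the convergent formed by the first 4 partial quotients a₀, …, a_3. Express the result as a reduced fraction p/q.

Start with 6.
42 + 1/(6/1) = 42 + 1/6 = 253/6
2 + 1/(253/6) = 2 + 6/253 = 512/253
4 + 1/(512/253) = 4 + 253/512 = 2301/512

2301/512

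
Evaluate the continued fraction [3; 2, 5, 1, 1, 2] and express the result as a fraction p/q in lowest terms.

Work from the innermost term outward:
Start with 2.
1 + 1/(2/1) = 1 + 1/2 = 3/2
1 + 1/(3/2) = 1 + 2/3 = 5/3
5 + 1/(5/3) = 5 + 3/5 = 28/5
2 + 1/(28/5) = 2 + 5/28 = 61/28
3 + 1/(61/28) = 3 + 28/61 = 211/61

211/61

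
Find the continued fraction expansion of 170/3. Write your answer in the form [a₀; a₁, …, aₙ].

[56; 1, 2]

Apply division with remainder until the remainder is 0:
170 ÷ 3 → quotient 56, remainder 2
3 ÷ 2 → quotient 1, remainder 1
2 ÷ 1 → quotient 2, remainder 0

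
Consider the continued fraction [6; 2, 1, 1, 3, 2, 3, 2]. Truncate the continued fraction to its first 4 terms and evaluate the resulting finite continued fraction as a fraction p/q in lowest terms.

32/5

Start with 1.
1 + 1/(1/1) = 1 + 1/1 = 2/1
2 + 1/(2/1) = 2 + 1/2 = 5/2
6 + 1/(5/2) = 6 + 2/5 = 32/5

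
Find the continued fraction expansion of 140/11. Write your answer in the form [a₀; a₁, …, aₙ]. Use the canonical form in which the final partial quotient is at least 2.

140 ÷ 11 → quotient 12, remainder 8
11 ÷ 8 → quotient 1, remainder 3
8 ÷ 3 → quotient 2, remainder 2
3 ÷ 2 → quotient 1, remainder 1
2 ÷ 1 → quotient 2, remainder 0

[12; 1, 2, 1, 2]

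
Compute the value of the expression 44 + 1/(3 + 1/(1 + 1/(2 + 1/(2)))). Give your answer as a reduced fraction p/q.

a_0 = 44: 44/1
a_1 = 3: 133/3
a_2 = 1: 177/4
a_3 = 2: 487/11
a_4 = 2: 1151/26

1151/26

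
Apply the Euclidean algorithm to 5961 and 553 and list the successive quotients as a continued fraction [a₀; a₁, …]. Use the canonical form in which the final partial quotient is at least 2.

5961 = 10·553 + 431, so a_0 = 10
553 = 1·431 + 122, so a_1 = 1
431 = 3·122 + 65, so a_2 = 3
122 = 1·65 + 57, so a_3 = 1
65 = 1·57 + 8, so a_4 = 1
57 = 7·8 + 1, so a_5 = 7
8 = 8·1 + 0, so a_6 = 8

[10; 1, 3, 1, 1, 7, 8]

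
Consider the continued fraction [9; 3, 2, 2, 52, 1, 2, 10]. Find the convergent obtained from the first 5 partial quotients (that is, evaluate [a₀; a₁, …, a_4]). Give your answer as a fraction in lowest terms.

Use the convergent recurrence hₖ = aₖ·hₖ₋₁ + hₖ₋₂ (and likewise for the denominators kₖ):
a_0 = 9: 9/1
a_1 = 3: 28/3
a_2 = 2: 65/7
a_3 = 2: 158/17
a_4 = 52: 8281/891

8281/891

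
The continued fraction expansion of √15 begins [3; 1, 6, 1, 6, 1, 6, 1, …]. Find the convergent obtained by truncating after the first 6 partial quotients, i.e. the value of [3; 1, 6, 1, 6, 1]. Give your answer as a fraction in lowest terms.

Start with 1.
6 + 1/(1/1) = 6 + 1/1 = 7/1
1 + 1/(7/1) = 1 + 1/7 = 8/7
6 + 1/(8/7) = 6 + 7/8 = 55/8
1 + 1/(55/8) = 1 + 8/55 = 63/55
3 + 1/(63/55) = 3 + 55/63 = 244/63

244/63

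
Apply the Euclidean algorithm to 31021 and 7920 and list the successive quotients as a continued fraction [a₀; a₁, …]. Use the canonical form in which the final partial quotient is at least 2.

31021 = 3·7920 + 7261, so a_0 = 3
7920 = 1·7261 + 659, so a_1 = 1
7261 = 11·659 + 12, so a_2 = 11
659 = 54·12 + 11, so a_3 = 54
12 = 1·11 + 1, so a_4 = 1
11 = 11·1 + 0, so a_5 = 11

[3; 1, 11, 54, 1, 11]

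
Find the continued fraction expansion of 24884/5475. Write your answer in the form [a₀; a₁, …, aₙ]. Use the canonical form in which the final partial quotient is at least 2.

⌊24884/5475⌋ = 4, remainder 2984
⌊5475/2984⌋ = 1, remainder 2491
⌊2984/2491⌋ = 1, remainder 493
⌊2491/493⌋ = 5, remainder 26
⌊493/26⌋ = 18, remainder 25
⌊26/25⌋ = 1, remainder 1
⌊25/1⌋ = 25, remainder 0

[4; 1, 1, 5, 18, 1, 25]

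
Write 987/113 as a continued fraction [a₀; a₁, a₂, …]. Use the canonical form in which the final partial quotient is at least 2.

[8; 1, 2, 1, 3, 3, 2]

987 ÷ 113 → quotient 8, remainder 83
113 ÷ 83 → quotient 1, remainder 30
83 ÷ 30 → quotient 2, remainder 23
30 ÷ 23 → quotient 1, remainder 7
23 ÷ 7 → quotient 3, remainder 2
7 ÷ 2 → quotient 3, remainder 1
2 ÷ 1 → quotient 2, remainder 0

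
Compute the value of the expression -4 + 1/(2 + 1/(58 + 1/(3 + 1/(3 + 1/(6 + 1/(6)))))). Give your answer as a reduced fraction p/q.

-159899/45630

a_0 = -4: -4/1
a_1 = 2: -7/2
a_2 = 58: -410/117
a_3 = 3: -1237/353
a_4 = 3: -4121/1176
a_5 = 6: -25963/7409
a_6 = 6: -159899/45630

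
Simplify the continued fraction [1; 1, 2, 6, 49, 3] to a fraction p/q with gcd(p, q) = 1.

4751/2821

a_0 = 1: 1/1
a_1 = 1: 2/1
a_2 = 2: 5/3
a_3 = 6: 32/19
a_4 = 49: 1573/934
a_5 = 3: 4751/2821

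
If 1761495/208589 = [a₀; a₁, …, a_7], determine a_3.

33

Repeatedly divide and take the remainder:
1761495 ÷ 208589 → quotient 8, remainder 92783
208589 ÷ 92783 → quotient 2, remainder 23023
92783 ÷ 23023 → quotient 4, remainder 691
23023 ÷ 691 → quotient 33, remainder 220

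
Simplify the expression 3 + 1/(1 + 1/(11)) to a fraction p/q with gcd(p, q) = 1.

47/12

Starting at the tail and folding back:
Start with 11.
1 + 1/(11/1) = 1 + 1/11 = 12/11
3 + 1/(12/11) = 3 + 11/12 = 47/12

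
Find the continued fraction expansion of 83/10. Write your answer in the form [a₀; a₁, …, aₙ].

[8; 3, 3]

83 = 8·10 + 3, so a_0 = 8
10 = 3·3 + 1, so a_1 = 3
3 = 3·1 + 0, so a_2 = 3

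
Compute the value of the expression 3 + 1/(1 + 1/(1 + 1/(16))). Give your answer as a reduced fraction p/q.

116/33

Start with 16.
1 + 1/(16/1) = 1 + 1/16 = 17/16
1 + 1/(17/16) = 1 + 16/17 = 33/17
3 + 1/(33/17) = 3 + 17/33 = 116/33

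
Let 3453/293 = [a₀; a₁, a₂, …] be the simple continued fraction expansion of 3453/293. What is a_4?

1

Repeatedly divide and take the remainder:
⌊3453/293⌋ = 11, remainder 230
⌊293/230⌋ = 1, remainder 63
⌊230/63⌋ = 3, remainder 41
⌊63/41⌋ = 1, remainder 22
⌊41/22⌋ = 1, remainder 19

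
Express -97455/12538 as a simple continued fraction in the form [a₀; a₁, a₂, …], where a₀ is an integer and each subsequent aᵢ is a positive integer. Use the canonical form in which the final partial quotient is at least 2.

Run the Euclidean algorithm, recording each quotient:
⌊-97455/12538⌋ = -8, remainder 2849
⌊12538/2849⌋ = 4, remainder 1142
⌊2849/1142⌋ = 2, remainder 565
⌊1142/565⌋ = 2, remainder 12
⌊565/12⌋ = 47, remainder 1
⌊12/1⌋ = 12, remainder 0

[-8; 4, 2, 2, 47, 12]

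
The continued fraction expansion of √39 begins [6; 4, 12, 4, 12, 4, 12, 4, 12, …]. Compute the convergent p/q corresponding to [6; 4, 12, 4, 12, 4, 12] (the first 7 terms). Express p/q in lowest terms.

764394/122401

a_0 = 6: 6/1
a_1 = 4: 25/4
a_2 = 12: 306/49
a_3 = 4: 1249/200
a_4 = 12: 15294/2449
a_5 = 4: 62425/9996
a_6 = 12: 764394/122401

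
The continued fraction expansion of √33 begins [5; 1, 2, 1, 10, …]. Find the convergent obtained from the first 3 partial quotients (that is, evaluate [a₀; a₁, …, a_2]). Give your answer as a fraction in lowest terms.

Start with 2.
1 + 1/(2/1) = 1 + 1/2 = 3/2
5 + 1/(3/2) = 5 + 2/3 = 17/3

17/3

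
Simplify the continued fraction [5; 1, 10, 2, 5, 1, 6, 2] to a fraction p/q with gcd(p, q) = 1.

Start with 2.
6 + 1/(2/1) = 6 + 1/2 = 13/2
1 + 1/(13/2) = 1 + 2/13 = 15/13
5 + 1/(15/13) = 5 + 13/15 = 88/15
2 + 1/(88/15) = 2 + 15/88 = 191/88
10 + 1/(191/88) = 10 + 88/191 = 1998/191
1 + 1/(1998/191) = 1 + 191/1998 = 2189/1998
5 + 1/(2189/1998) = 5 + 1998/2189 = 12943/2189

12943/2189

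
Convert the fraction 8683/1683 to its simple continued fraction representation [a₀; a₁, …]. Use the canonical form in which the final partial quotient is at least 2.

⌊8683/1683⌋ = 5, remainder 268
⌊1683/268⌋ = 6, remainder 75
⌊268/75⌋ = 3, remainder 43
⌊75/43⌋ = 1, remainder 32
⌊43/32⌋ = 1, remainder 11
⌊32/11⌋ = 2, remainder 10
⌊11/10⌋ = 1, remainder 1
⌊10/1⌋ = 10, remainder 0

[5; 6, 3, 1, 1, 2, 1, 10]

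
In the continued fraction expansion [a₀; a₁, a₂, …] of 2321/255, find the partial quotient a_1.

9

Repeatedly divide and take the remainder:
2321 ÷ 255 → quotient 9, remainder 26
255 ÷ 26 → quotient 9, remainder 21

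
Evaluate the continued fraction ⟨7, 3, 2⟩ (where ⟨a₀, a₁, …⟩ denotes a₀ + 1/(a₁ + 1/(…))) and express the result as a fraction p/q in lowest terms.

Start with 2.
3 + 1/(2/1) = 3 + 1/2 = 7/2
7 + 1/(7/2) = 7 + 2/7 = 51/7

51/7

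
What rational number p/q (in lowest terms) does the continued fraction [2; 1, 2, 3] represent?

27/10

Starting at the tail and folding back:
Start with 3.
2 + 1/(3/1) = 2 + 1/3 = 7/3
1 + 1/(7/3) = 1 + 3/7 = 10/7
2 + 1/(10/7) = 2 + 7/10 = 27/10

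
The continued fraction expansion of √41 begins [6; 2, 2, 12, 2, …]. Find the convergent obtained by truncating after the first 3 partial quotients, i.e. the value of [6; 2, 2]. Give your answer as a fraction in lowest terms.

Collapse the nested fraction from the inside out:
Start with 2.
2 + 1/(2/1) = 2 + 1/2 = 5/2
6 + 1/(5/2) = 6 + 2/5 = 32/5

32/5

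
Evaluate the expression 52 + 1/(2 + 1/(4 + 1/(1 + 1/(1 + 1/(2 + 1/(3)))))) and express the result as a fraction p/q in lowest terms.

9074/173

a_0 = 52: 52/1
a_1 = 2: 105/2
a_2 = 4: 472/9
a_3 = 1: 577/11
a_4 = 1: 1049/20
a_5 = 2: 2675/51
a_6 = 3: 9074/173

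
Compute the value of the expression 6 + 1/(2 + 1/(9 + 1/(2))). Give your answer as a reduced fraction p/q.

Starting at the tail and folding back:
Start with 2.
9 + 1/(2/1) = 9 + 1/2 = 19/2
2 + 1/(19/2) = 2 + 2/19 = 40/19
6 + 1/(40/19) = 6 + 19/40 = 259/40

259/40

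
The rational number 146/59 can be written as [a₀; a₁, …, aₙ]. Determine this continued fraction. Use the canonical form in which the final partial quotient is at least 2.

146 = 2·59 + 28, so a_0 = 2
59 = 2·28 + 3, so a_1 = 2
28 = 9·3 + 1, so a_2 = 9
3 = 3·1 + 0, so a_3 = 3

[2; 2, 9, 3]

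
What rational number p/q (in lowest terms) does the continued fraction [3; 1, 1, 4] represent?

32/9

Start with 4.
1 + 1/(4/1) = 1 + 1/4 = 5/4
1 + 1/(5/4) = 1 + 4/5 = 9/5
3 + 1/(9/5) = 3 + 5/9 = 32/9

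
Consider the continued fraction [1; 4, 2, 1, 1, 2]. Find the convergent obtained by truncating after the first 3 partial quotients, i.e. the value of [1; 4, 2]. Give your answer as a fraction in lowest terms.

Starting at the tail and folding back:
Start with 2.
4 + 1/(2/1) = 4 + 1/2 = 9/2
1 + 1/(9/2) = 1 + 2/9 = 11/9

11/9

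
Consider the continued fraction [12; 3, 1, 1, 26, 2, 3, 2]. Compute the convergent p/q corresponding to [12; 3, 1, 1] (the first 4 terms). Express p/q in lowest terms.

a_0 = 12: 12/1
a_1 = 3: 37/3
a_2 = 1: 49/4
a_3 = 1: 86/7

86/7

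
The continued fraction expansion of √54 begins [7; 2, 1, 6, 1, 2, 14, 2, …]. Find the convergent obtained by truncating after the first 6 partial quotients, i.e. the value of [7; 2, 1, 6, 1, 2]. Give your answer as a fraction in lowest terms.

a_0 = 7: 7/1
a_1 = 2: 15/2
a_2 = 1: 22/3
a_3 = 6: 147/20
a_4 = 1: 169/23
a_5 = 2: 485/66

485/66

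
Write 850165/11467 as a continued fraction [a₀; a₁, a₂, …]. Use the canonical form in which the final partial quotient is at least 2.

[74; 7, 7, 2, 1, 2, 4, 6]

850165 = 74·11467 + 1607, so a_0 = 74
11467 = 7·1607 + 218, so a_1 = 7
1607 = 7·218 + 81, so a_2 = 7
218 = 2·81 + 56, so a_3 = 2
81 = 1·56 + 25, so a_4 = 1
56 = 2·25 + 6, so a_5 = 2
25 = 4·6 + 1, so a_6 = 4
6 = 6·1 + 0, so a_7 = 6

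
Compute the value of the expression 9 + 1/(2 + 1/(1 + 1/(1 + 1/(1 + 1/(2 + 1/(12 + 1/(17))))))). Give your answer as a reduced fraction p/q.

41660/4441

a_0 = 9: 9/1
a_1 = 2: 19/2
a_2 = 1: 28/3
a_3 = 1: 47/5
a_4 = 1: 75/8
a_5 = 2: 197/21
a_6 = 12: 2439/260
a_7 = 17: 41660/4441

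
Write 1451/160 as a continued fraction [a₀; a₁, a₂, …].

[9; 14, 1, 1, 5]

Repeatedly divide and take the remainder:
1451 = 9·160 + 11, so a_0 = 9
160 = 14·11 + 6, so a_1 = 14
11 = 1·6 + 5, so a_2 = 1
6 = 1·5 + 1, so a_3 = 1
5 = 5·1 + 0, so a_4 = 5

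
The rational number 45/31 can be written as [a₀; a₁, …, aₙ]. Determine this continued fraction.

⌊45/31⌋ = 1, remainder 14
⌊31/14⌋ = 2, remainder 3
⌊14/3⌋ = 4, remainder 2
⌊3/2⌋ = 1, remainder 1
⌊2/1⌋ = 2, remainder 0

[1; 2, 4, 1, 2]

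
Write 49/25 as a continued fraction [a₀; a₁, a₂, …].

49 = 1·25 + 24, so a_0 = 1
25 = 1·24 + 1, so a_1 = 1
24 = 24·1 + 0, so a_2 = 24

[1; 1, 24]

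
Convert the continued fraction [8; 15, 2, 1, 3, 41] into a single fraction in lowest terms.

56254/6975

Start with 41.
3 + 1/(41/1) = 3 + 1/41 = 124/41
1 + 1/(124/41) = 1 + 41/124 = 165/124
2 + 1/(165/124) = 2 + 124/165 = 454/165
15 + 1/(454/165) = 15 + 165/454 = 6975/454
8 + 1/(6975/454) = 8 + 454/6975 = 56254/6975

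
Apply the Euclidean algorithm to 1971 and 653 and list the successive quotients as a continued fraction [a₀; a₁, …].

Apply division with remainder until the remainder is 0:
1971 ÷ 653 → quotient 3, remainder 12
653 ÷ 12 → quotient 54, remainder 5
12 ÷ 5 → quotient 2, remainder 2
5 ÷ 2 → quotient 2, remainder 1
2 ÷ 1 → quotient 2, remainder 0

[3; 54, 2, 2, 2]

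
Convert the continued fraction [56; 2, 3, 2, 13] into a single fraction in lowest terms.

12134/215

a_0 = 56: 56/1
a_1 = 2: 113/2
a_2 = 3: 395/7
a_3 = 2: 903/16
a_4 = 13: 12134/215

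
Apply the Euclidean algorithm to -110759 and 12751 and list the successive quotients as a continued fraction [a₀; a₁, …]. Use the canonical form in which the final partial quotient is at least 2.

⌊-110759/12751⌋ = -9, remainder 4000
⌊12751/4000⌋ = 3, remainder 751
⌊4000/751⌋ = 5, remainder 245
⌊751/245⌋ = 3, remainder 16
⌊245/16⌋ = 15, remainder 5
⌊16/5⌋ = 3, remainder 1
⌊5/1⌋ = 5, remainder 0

[-9; 3, 5, 3, 15, 3, 5]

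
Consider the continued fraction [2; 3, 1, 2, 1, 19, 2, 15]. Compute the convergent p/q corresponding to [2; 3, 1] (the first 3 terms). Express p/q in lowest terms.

9/4

Starting at the tail and folding back:
Start with 1.
3 + 1/(1/1) = 3 + 1/1 = 4/1
2 + 1/(4/1) = 2 + 1/4 = 9/4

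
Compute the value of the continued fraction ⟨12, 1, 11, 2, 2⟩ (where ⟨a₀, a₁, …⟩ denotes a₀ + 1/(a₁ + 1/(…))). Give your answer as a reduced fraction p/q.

801/62

a_0 = 12: 12/1
a_1 = 1: 13/1
a_2 = 11: 155/12
a_3 = 2: 323/25
a_4 = 2: 801/62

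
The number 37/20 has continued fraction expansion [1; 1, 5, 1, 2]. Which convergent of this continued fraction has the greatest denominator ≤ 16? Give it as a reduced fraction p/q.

a_0 = 1: 1/1  (≤ bound)
a_1 = 1: 2/1  (≤ bound)
a_2 = 5: 11/6  (≤ bound)
a_3 = 1: 13/7  (≤ bound)
a_4 = 2: 37/20  (> 16, stop)

13/7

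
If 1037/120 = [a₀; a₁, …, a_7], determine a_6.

Repeatedly divide and take the remainder:
1037 = 8·120 + 77, so a_0 = 8
120 = 1·77 + 43, so a_1 = 1
77 = 1·43 + 34, so a_2 = 1
43 = 1·34 + 9, so a_3 = 1
34 = 3·9 + 7, so a_4 = 3
9 = 1·7 + 2, so a_5 = 1
7 = 3·2 + 1, so a_6 = 3

3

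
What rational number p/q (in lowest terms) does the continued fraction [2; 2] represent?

a_0 = 2: 2/1
a_1 = 2: 5/2

5/2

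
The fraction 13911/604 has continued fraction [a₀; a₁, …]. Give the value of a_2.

1

Repeatedly divide and take the remainder:
13911 = 23·604 + 19, so a_0 = 23
604 = 31·19 + 15, so a_1 = 31
19 = 1·15 + 4, so a_2 = 1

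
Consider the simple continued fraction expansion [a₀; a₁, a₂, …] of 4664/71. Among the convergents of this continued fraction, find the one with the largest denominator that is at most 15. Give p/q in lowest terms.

854/13

a_0 = 65: 65/1  (≤ bound)
a_1 = 1: 66/1  (≤ bound)
a_2 = 2: 197/3  (≤ bound)
a_3 = 4: 854/13  (≤ bound)
a_4 = 2: 1905/29  (> 15, stop)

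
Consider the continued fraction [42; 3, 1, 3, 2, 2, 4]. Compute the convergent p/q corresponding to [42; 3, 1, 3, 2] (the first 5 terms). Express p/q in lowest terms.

1437/34

a_0 = 42: 42/1
a_1 = 3: 127/3
a_2 = 1: 169/4
a_3 = 3: 634/15
a_4 = 2: 1437/34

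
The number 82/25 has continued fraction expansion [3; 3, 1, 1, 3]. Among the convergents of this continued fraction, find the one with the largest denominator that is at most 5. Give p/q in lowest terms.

13/4

a_0 = 3: 3/1  (≤ bound)
a_1 = 3: 10/3  (≤ bound)
a_2 = 1: 13/4  (≤ bound)
a_3 = 1: 23/7  (> 5, stop)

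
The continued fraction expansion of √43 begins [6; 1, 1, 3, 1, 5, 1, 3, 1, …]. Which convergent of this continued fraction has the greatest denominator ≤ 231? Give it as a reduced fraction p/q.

List convergents until the denominator exceeds the bound:
a_0 = 6: 6/1  (≤ bound)
a_1 = 1: 7/1  (≤ bound)
a_2 = 1: 13/2  (≤ bound)
a_3 = 3: 46/7  (≤ bound)
a_4 = 1: 59/9  (≤ bound)
a_5 = 5: 341/52  (≤ bound)
a_6 = 1: 400/61  (≤ bound)
a_7 = 3: 1541/235  (> 231, stop)

400/61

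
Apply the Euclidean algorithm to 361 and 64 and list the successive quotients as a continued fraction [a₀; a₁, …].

[5; 1, 1, 1, 3, 1, 1, 2]

361 = 5·64 + 41, so a_0 = 5
64 = 1·41 + 23, so a_1 = 1
41 = 1·23 + 18, so a_2 = 1
23 = 1·18 + 5, so a_3 = 1
18 = 3·5 + 3, so a_4 = 3
5 = 1·3 + 2, so a_5 = 1
3 = 1·2 + 1, so a_6 = 1
2 = 2·1 + 0, so a_7 = 2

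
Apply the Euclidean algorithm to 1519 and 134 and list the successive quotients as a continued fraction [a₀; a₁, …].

[11; 2, 1, 44]

1519 ÷ 134 → quotient 11, remainder 45
134 ÷ 45 → quotient 2, remainder 44
45 ÷ 44 → quotient 1, remainder 1
44 ÷ 1 → quotient 44, remainder 0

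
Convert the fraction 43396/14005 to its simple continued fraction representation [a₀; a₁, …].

Apply division with remainder until the remainder is 0:
⌊43396/14005⌋ = 3, remainder 1381
⌊14005/1381⌋ = 10, remainder 195
⌊1381/195⌋ = 7, remainder 16
⌊195/16⌋ = 12, remainder 3
⌊16/3⌋ = 5, remainder 1
⌊3/1⌋ = 3, remainder 0

[3; 10, 7, 12, 5, 3]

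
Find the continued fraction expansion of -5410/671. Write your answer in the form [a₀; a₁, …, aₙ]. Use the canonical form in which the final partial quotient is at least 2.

[-9; 1, 14, 1, 41]

-5410 = -9·671 + 629, so a_0 = -9
671 = 1·629 + 42, so a_1 = 1
629 = 14·42 + 41, so a_2 = 14
42 = 1·41 + 1, so a_3 = 1
41 = 41·1 + 0, so a_4 = 41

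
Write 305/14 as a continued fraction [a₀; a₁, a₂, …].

Apply division with remainder until the remainder is 0:
305 = 21·14 + 11, so a_0 = 21
14 = 1·11 + 3, so a_1 = 1
11 = 3·3 + 2, so a_2 = 3
3 = 1·2 + 1, so a_3 = 1
2 = 2·1 + 0, so a_4 = 2

[21; 1, 3, 1, 2]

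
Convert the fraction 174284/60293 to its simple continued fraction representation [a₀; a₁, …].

[2; 1, 8, 7, 32, 2, 1, 9]

⌊174284/60293⌋ = 2, remainder 53698
⌊60293/53698⌋ = 1, remainder 6595
⌊53698/6595⌋ = 8, remainder 938
⌊6595/938⌋ = 7, remainder 29
⌊938/29⌋ = 32, remainder 10
⌊29/10⌋ = 2, remainder 9
⌊10/9⌋ = 1, remainder 1
⌊9/1⌋ = 9, remainder 0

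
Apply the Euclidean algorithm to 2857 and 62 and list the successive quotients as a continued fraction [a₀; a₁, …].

[46; 12, 2, 2]

2857 = 46·62 + 5, so a_0 = 46
62 = 12·5 + 2, so a_1 = 12
5 = 2·2 + 1, so a_2 = 2
2 = 2·1 + 0, so a_3 = 2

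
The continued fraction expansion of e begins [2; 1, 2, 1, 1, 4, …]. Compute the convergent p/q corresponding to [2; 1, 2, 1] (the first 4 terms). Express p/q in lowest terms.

Compute successive convergents:
a_0 = 2: 2/1
a_1 = 1: 3/1
a_2 = 2: 8/3
a_3 = 1: 11/4

11/4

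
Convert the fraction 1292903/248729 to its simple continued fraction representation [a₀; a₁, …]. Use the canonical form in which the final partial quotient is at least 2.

[5; 5, 20, 5, 9, 1, 3, 12]

Repeatedly divide and take the remainder:
⌊1292903/248729⌋ = 5, remainder 49258
⌊248729/49258⌋ = 5, remainder 2439
⌊49258/2439⌋ = 20, remainder 478
⌊2439/478⌋ = 5, remainder 49
⌊478/49⌋ = 9, remainder 37
⌊49/37⌋ = 1, remainder 12
⌊37/12⌋ = 3, remainder 1
⌊12/1⌋ = 12, remainder 0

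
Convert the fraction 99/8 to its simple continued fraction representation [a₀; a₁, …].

[12; 2, 1, 2]

Apply division with remainder until the remainder is 0:
99 ÷ 8 → quotient 12, remainder 3
8 ÷ 3 → quotient 2, remainder 2
3 ÷ 2 → quotient 1, remainder 1
2 ÷ 1 → quotient 2, remainder 0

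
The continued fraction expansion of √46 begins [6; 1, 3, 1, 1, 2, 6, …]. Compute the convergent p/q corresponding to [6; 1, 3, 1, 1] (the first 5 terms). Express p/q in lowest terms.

a_0 = 6: 6/1
a_1 = 1: 7/1
a_2 = 3: 27/4
a_3 = 1: 34/5
a_4 = 1: 61/9

61/9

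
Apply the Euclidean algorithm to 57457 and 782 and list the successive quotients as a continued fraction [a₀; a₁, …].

57457 ÷ 782 → quotient 73, remainder 371
782 ÷ 371 → quotient 2, remainder 40
371 ÷ 40 → quotient 9, remainder 11
40 ÷ 11 → quotient 3, remainder 7
11 ÷ 7 → quotient 1, remainder 4
7 ÷ 4 → quotient 1, remainder 3
4 ÷ 3 → quotient 1, remainder 1
3 ÷ 1 → quotient 3, remainder 0

[73; 2, 9, 3, 1, 1, 1, 3]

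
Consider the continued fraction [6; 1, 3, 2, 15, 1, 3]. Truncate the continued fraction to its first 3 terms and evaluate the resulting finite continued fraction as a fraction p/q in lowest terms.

27/4

Starting at the tail and folding back:
Start with 3.
1 + 1/(3/1) = 1 + 1/3 = 4/3
6 + 1/(4/3) = 6 + 3/4 = 27/4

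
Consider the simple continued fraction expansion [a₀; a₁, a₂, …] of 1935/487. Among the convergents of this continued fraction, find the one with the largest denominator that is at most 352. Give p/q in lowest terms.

a_0 = 3: 3/1  (≤ bound)
a_1 = 1: 4/1  (≤ bound)
a_2 = 36: 147/37  (≤ bound)
a_3 = 2: 298/75  (≤ bound)
a_4 = 6: 1935/487  (> 352, stop)

298/75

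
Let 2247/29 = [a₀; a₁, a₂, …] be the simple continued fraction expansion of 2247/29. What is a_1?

2

Repeatedly divide and take the remainder:
2247 ÷ 29 → quotient 77, remainder 14
29 ÷ 14 → quotient 2, remainder 1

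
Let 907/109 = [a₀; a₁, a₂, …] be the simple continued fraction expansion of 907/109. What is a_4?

3

⌊907/109⌋ = 8, remainder 35
⌊109/35⌋ = 3, remainder 4
⌊35/4⌋ = 8, remainder 3
⌊4/3⌋ = 1, remainder 1
⌊3/1⌋ = 3, remainder 0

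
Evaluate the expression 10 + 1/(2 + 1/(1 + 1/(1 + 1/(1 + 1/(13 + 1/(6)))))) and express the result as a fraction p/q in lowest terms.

6869/662

a_0 = 10: 10/1
a_1 = 2: 21/2
a_2 = 1: 31/3
a_3 = 1: 52/5
a_4 = 1: 83/8
a_5 = 13: 1131/109
a_6 = 6: 6869/662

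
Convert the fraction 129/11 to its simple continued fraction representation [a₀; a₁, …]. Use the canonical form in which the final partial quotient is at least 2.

[11; 1, 2, 1, 2]

129 ÷ 11 → quotient 11, remainder 8
11 ÷ 8 → quotient 1, remainder 3
8 ÷ 3 → quotient 2, remainder 2
3 ÷ 2 → quotient 1, remainder 1
2 ÷ 1 → quotient 2, remainder 0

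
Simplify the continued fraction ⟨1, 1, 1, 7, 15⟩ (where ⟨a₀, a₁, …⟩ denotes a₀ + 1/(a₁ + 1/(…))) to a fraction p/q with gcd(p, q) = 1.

348/227

Use the convergent recurrence hₖ = aₖ·hₖ₋₁ + hₖ₋₂ (and likewise for the denominators kₖ):
a_0 = 1: 1/1
a_1 = 1: 2/1
a_2 = 1: 3/2
a_3 = 7: 23/15
a_4 = 15: 348/227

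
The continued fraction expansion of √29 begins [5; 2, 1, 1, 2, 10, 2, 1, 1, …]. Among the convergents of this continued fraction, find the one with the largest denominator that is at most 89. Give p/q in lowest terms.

70/13

List convergents until the denominator exceeds the bound:
a_0 = 5: 5/1  (≤ bound)
a_1 = 2: 11/2  (≤ bound)
a_2 = 1: 16/3  (≤ bound)
a_3 = 1: 27/5  (≤ bound)
a_4 = 2: 70/13  (≤ bound)
a_5 = 10: 727/135  (> 89, stop)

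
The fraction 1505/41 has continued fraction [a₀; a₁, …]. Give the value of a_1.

1

Run the Euclidean algorithm, recording each quotient:
⌊1505/41⌋ = 36, remainder 29
⌊41/29⌋ = 1, remainder 12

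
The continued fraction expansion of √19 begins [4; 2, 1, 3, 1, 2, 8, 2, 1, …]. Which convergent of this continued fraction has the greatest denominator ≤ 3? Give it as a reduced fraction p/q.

13/3

List convergents until the denominator exceeds the bound:
a_0 = 4: 4/1  (≤ bound)
a_1 = 2: 9/2  (≤ bound)
a_2 = 1: 13/3  (≤ bound)
a_3 = 3: 48/11  (> 3, stop)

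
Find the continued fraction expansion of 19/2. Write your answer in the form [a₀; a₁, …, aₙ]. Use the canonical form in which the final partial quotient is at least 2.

[9; 2]

Apply division with remainder until the remainder is 0:
19 ÷ 2 → quotient 9, remainder 1
2 ÷ 1 → quotient 2, remainder 0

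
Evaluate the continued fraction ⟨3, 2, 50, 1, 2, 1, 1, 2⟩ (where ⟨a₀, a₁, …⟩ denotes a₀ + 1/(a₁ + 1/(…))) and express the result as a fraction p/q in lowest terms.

Start with 2.
1 + 1/(2/1) = 1 + 1/2 = 3/2
1 + 1/(3/2) = 1 + 2/3 = 5/3
2 + 1/(5/3) = 2 + 3/5 = 13/5
1 + 1/(13/5) = 1 + 5/13 = 18/13
50 + 1/(18/13) = 50 + 13/18 = 913/18
2 + 1/(913/18) = 2 + 18/913 = 1844/913
3 + 1/(1844/913) = 3 + 913/1844 = 6445/1844

6445/1844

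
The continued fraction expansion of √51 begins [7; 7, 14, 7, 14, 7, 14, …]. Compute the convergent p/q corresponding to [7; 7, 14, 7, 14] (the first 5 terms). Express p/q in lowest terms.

a_0 = 7: 7/1
a_1 = 7: 50/7
a_2 = 14: 707/99
a_3 = 7: 4999/700
a_4 = 14: 70693/9899

70693/9899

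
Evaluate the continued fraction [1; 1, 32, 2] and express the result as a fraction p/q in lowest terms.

132/67

Compute successive convergents:
a_0 = 1: 1/1
a_1 = 1: 2/1
a_2 = 32: 65/33
a_3 = 2: 132/67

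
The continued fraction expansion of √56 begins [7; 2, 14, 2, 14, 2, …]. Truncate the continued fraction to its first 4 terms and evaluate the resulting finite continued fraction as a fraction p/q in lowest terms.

449/60

Compute successive convergents:
a_0 = 7: 7/1
a_1 = 2: 15/2
a_2 = 14: 217/29
a_3 = 2: 449/60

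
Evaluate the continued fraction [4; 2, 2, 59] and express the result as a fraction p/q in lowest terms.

1307/297

Compute successive convergents:
a_0 = 4: 4/1
a_1 = 2: 9/2
a_2 = 2: 22/5
a_3 = 59: 1307/297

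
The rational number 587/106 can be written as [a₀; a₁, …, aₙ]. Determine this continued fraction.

587 ÷ 106 → quotient 5, remainder 57
106 ÷ 57 → quotient 1, remainder 49
57 ÷ 49 → quotient 1, remainder 8
49 ÷ 8 → quotient 6, remainder 1
8 ÷ 1 → quotient 8, remainder 0

[5; 1, 1, 6, 8]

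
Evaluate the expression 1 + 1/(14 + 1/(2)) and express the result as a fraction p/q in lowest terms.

31/29

Starting at the tail and folding back:
Start with 2.
14 + 1/(2/1) = 14 + 1/2 = 29/2
1 + 1/(29/2) = 1 + 2/29 = 31/29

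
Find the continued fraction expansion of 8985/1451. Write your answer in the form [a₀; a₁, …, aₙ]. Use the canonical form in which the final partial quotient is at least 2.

8985 ÷ 1451 → quotient 6, remainder 279
1451 ÷ 279 → quotient 5, remainder 56
279 ÷ 56 → quotient 4, remainder 55
56 ÷ 55 → quotient 1, remainder 1
55 ÷ 1 → quotient 55, remainder 0

[6; 5, 4, 1, 55]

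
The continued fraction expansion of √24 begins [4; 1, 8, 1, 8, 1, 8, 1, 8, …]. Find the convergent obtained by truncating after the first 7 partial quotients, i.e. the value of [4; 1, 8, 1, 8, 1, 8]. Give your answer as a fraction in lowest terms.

4316/881

Work from the innermost term outward:
Start with 8.
1 + 1/(8/1) = 1 + 1/8 = 9/8
8 + 1/(9/8) = 8 + 8/9 = 80/9
1 + 1/(80/9) = 1 + 9/80 = 89/80
8 + 1/(89/80) = 8 + 80/89 = 792/89
1 + 1/(792/89) = 1 + 89/792 = 881/792
4 + 1/(881/792) = 4 + 792/881 = 4316/881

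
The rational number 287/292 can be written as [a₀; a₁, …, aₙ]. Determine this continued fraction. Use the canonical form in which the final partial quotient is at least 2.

Run the Euclidean algorithm, recording each quotient:
287 ÷ 292 → quotient 0, remainder 287
292 ÷ 287 → quotient 1, remainder 5
287 ÷ 5 → quotient 57, remainder 2
5 ÷ 2 → quotient 2, remainder 1
2 ÷ 1 → quotient 2, remainder 0

[0; 1, 57, 2, 2]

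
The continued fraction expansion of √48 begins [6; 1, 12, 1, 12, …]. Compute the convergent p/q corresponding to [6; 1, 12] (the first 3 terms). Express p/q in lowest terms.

90/13

Use the convergent recurrence hₖ = aₖ·hₖ₋₁ + hₖ₋₂ (and likewise for the denominators kₖ):
a_0 = 6: 6/1
a_1 = 1: 7/1
a_2 = 12: 90/13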